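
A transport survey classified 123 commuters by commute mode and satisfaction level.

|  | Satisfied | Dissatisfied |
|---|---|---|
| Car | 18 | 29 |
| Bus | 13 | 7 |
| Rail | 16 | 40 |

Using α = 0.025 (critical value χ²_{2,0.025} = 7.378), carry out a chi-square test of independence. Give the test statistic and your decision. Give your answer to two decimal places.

Row totals: 47, 20, 56. Column totals: 47, 76. Grand total N = 123.
Expected counts (row total × column total / N):
  Car, Satisfied: 47×47/123 = 17.959
  Car, Dissatisfied: 47×76/123 = 29.041
  Bus, Satisfied: 20×47/123 = 7.642
  Bus, Dissatisfied: 20×76/123 = 12.358
  Rail, Satisfied: 56×47/123 = 21.398
  Rail, Dissatisfied: 56×76/123 = 34.602
Contributions (O − E)²/E:
  (18 − 17.959)²/17.959 = 0.0001
  (29 − 29.041)²/29.041 = 0.0001
  (13 − 7.642)²/7.642 = 3.7566
  (7 − 12.358)²/12.358 = 2.3230
  (16 − 21.398)²/21.398 = 1.3617
  (40 − 34.602)²/34.602 = 0.8421
χ² = 0.0001 + 0.0001 + 3.7566 + 2.3230 + 1.3617 + 0.8421 = 8.28
df = (3−1)(2−1) = 2. Since 8.28 > 7.378, reject the null hypothesis of independence at α = 0.025.

8.28; reject H₀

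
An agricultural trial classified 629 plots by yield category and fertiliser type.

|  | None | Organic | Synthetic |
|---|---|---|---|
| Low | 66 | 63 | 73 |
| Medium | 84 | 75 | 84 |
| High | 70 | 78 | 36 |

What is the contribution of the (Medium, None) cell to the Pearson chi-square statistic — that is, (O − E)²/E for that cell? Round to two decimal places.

Row total (Medium) = 243; column total (None) = 220; N = 629.
Expected count E = 243 × 220 / 629 = 84.992.
Contribution = (O − E)²/E = (84 − 84.992)² / 84.992 = 0.01.

0.01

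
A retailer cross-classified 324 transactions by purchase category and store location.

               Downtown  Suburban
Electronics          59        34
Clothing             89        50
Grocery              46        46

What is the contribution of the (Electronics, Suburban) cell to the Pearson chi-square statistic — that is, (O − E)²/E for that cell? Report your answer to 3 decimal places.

Row total (Electronics) = 93; column total (Suburban) = 130; N = 324.
Expected count E = 93 × 130 / 324 = 37.3148.
Contribution = (O − E)²/E = (34 − 37.3148)² / 37.3148 = 0.294.

0.294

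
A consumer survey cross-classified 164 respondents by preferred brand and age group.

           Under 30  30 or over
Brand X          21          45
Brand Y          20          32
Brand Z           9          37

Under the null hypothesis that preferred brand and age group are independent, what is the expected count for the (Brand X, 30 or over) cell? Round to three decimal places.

45.878

Row total (Brand X) = 66; column total (30 or over) = 114; grand total N = 164.
Expected count = (row total × column total) / N = 66 × 114 / 164 = 45.878.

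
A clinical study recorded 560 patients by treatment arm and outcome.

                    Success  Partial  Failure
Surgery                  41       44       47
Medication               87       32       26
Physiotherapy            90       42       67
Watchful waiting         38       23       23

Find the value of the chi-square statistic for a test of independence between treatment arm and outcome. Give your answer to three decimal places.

Row totals: 132, 145, 199, 84. Column totals: 256, 141, 163. Grand total N = 560.
Expected counts (row total × column total / N):
  Surgery, Success: 132×256/560 = 60.34286
  Surgery, Partial: 132×141/560 = 33.23571
  Surgery, Failure: 132×163/560 = 38.42143
  Medication, Success: 145×256/560 = 66.28571
  Medication, Partial: 145×141/560 = 36.50893
  Medication, Failure: 145×163/560 = 42.20536
  Physiotherapy, Success: 199×256/560 = 90.97143
  Physiotherapy, Partial: 199×141/560 = 50.10536
  Physiotherapy, Failure: 199×163/560 = 57.92321
  Watchful waiting, Success: 84×256/560 = 38.40000
  Watchful waiting, Partial: 84×141/560 = 21.15000
  Watchful waiting, Failure: 84×163/560 = 24.45000
Contributions (O − E)²/E:
  (41 − 60.34286)²/60.34286 = 6.2003
  (44 − 33.23571)²/33.23571 = 3.4863
  (47 − 38.42143)²/38.42143 = 1.9154
  (87 − 66.28571)²/66.28571 = 6.4732
  (32 − 36.50893)²/36.50893 = 0.5569
  (26 − 42.20536)²/42.20536 = 6.2223
  (90 − 90.97143)²/90.97143 = 0.0104
  (42 − 50.10536)²/50.10536 = 1.3112
  (67 − 57.92321)²/57.92321 = 1.4224
  (38 − 38.40000)²/38.40000 = 0.0042
  (23 − 21.15000)²/21.15000 = 0.1618
  (23 − 24.45000)²/24.45000 = 0.0860
χ² = 6.2003 + 3.4863 + 1.9154 + 6.4732 + 0.5569 + 6.2223 + 0.0104 + 1.3112 + 1.4224 + 0.0042 + 0.1618 + 0.0860 = 27.850

27.850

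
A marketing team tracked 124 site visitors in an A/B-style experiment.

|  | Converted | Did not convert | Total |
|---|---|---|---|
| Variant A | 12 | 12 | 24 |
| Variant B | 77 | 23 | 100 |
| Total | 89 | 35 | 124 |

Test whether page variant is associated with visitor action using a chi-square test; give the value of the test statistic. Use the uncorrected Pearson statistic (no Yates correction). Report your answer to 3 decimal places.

Grand total N = 124.
Expected counts (row total × column total / N):
  Variant A, Converted: 24×89/124 = 17.2258
  Variant A, Did not convert: 24×35/124 = 6.7742
  Variant B, Converted: 100×89/124 = 71.7742
  Variant B, Did not convert: 100×35/124 = 28.2258
Contributions (O − E)²/E:
  (12 − 17.2258)²/17.2258 = 1.5854
  (12 − 6.7742)²/6.7742 = 4.0313
  (77 − 71.7742)²/71.7742 = 0.3805
  (23 − 28.2258)²/28.2258 = 0.9675
χ² = 1.5854 + 4.0313 + 0.3805 + 0.9675 = 6.965

6.965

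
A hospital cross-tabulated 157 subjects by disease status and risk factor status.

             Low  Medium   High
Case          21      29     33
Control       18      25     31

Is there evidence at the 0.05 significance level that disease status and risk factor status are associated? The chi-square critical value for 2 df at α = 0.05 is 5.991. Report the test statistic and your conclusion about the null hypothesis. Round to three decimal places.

Row totals: 83, 74. Column totals: 39, 54, 64. Grand total N = 157.
Expected counts (row total × column total / N):
  Case, Low: 83×39/157 = 20.6178
  Case, Medium: 83×54/157 = 28.5478
  Case, High: 83×64/157 = 33.8344
  Control, Low: 74×39/157 = 18.3822
  Control, Medium: 74×54/157 = 25.4522
  Control, High: 74×64/157 = 30.1656
Contributions (O − E)²/E:
  (21 − 20.6178)²/20.6178 = 0.0071
  (29 − 28.5478)²/28.5478 = 0.0072
  (33 − 33.8344)²/33.8344 = 0.0206
  (18 − 18.3822)²/18.3822 = 0.0079
  (25 − 25.4522)²/25.4522 = 0.0080
  (31 − 30.1656)²/30.1656 = 0.0231
χ² = 0.0071 + 0.0072 + 0.0206 + 0.0079 + 0.0080 + 0.0231 = 0.074
df = (2−1)(3−1) = 2. Since 0.074 < 5.991, fail to reject the null hypothesis of independence at α = 0.05.

0.074; fail to reject H₀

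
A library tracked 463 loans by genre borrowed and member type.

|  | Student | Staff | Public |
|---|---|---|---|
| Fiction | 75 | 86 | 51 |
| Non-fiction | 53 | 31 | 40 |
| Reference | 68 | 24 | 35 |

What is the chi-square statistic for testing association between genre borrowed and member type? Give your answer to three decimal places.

22.038

Row totals: 212, 124, 127. Column totals: 196, 141, 126. Grand total N = 463.
Expected counts (row total × column total / N):
  Fiction, Student: 212×196/463 = 89.7451
  Fiction, Staff: 212×141/463 = 64.5616
  Fiction, Public: 212×126/463 = 57.6933
  Non-fiction, Student: 124×196/463 = 52.4924
  Non-fiction, Staff: 124×141/463 = 37.7624
  Non-fiction, Public: 124×126/463 = 33.7451
  Reference, Student: 127×196/463 = 53.7624
  Reference, Staff: 127×141/463 = 38.6760
  Reference, Public: 127×126/463 = 34.5616
Contributions (O − E)²/E:
  (75 − 89.7451)²/89.7451 = 2.4226
  (86 − 64.5616)²/64.5616 = 7.1189
  (51 − 57.6933)²/57.6933 = 0.7765
  (53 − 52.4924)²/52.4924 = 0.0049
  (31 − 37.7624)²/37.7624 = 1.2110
  (40 − 33.7451)²/33.7451 = 1.1594
  (68 − 53.7624)²/53.7624 = 3.7705
  (24 − 38.6760)²/38.6760 = 5.5690
  (35 − 34.5616)²/34.5616 = 0.0056
χ² = 2.4226 + 7.1189 + 0.7765 + 0.0049 + 1.2110 + 1.1594 + 3.7705 + 5.5690 + 0.0056 = 22.038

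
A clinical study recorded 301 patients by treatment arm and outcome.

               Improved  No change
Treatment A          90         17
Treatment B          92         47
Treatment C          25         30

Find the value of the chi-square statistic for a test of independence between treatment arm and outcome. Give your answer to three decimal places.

26.080

Row totals: 107, 139, 55. Column totals: 207, 94. Grand total N = 301.
Expected counts (row total × column total / N):
  Treatment A, Improved: 107×207/301 = 73.58472
  Treatment A, No change: 107×94/301 = 33.41528
  Treatment B, Improved: 139×207/301 = 95.59136
  Treatment B, No change: 139×94/301 = 43.40864
  Treatment C, Improved: 55×207/301 = 37.82392
  Treatment C, No change: 55×94/301 = 17.17608
Contributions (O − E)²/E:
  (90 − 73.58472)²/73.58472 = 3.6619
  (17 − 33.41528)²/33.41528 = 8.0640
  (92 − 95.59136)²/95.59136 = 0.1349
  (47 − 43.40864)²/43.40864 = 0.2971
  (25 − 37.82392)²/37.82392 = 4.3479
  (30 − 17.17608)²/17.17608 = 9.5745
χ² = 3.6619 + 8.0640 + 0.1349 + 0.2971 + 4.3479 + 9.5745 = 26.080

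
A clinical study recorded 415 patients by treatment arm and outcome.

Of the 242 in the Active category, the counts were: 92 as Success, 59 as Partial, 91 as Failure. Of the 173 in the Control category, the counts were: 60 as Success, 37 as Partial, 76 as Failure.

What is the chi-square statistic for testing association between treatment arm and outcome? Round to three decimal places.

Row totals: 242, 173. Column totals: 152, 96, 167. Grand total N = 415.
Expected counts (row total × column total / N):
  Active, Success: 242×152/415 = 88.6361
  Active, Partial: 242×96/415 = 55.9807
  Active, Failure: 242×167/415 = 97.3831
  Control, Success: 173×152/415 = 63.3639
  Control, Partial: 173×96/415 = 40.0193
  Control, Failure: 173×167/415 = 69.6169
Contributions (O − E)²/E:
  (92 − 88.6361)²/88.6361 = 0.1277
  (59 − 55.9807)²/55.9807 = 0.1628
  (91 − 97.3831)²/97.3831 = 0.4184
  (60 − 63.3639)²/63.3639 = 0.1786
  (37 − 40.0193)²/40.0193 = 0.2278
  (76 − 69.6169)²/69.6169 = 0.5853
χ² = 0.1277 + 0.1628 + 0.4184 + 0.1786 + 0.2278 + 0.5853 = 1.701

1.701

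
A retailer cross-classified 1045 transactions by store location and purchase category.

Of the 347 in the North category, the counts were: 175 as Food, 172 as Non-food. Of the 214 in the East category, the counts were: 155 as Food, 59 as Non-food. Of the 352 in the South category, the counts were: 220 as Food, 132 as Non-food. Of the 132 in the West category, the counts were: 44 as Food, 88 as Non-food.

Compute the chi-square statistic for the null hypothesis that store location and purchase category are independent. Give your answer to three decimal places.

Row totals: 347, 214, 352, 132. Column totals: 594, 451. Grand total N = 1045.
Expected counts (row total × column total / N):
  North, Food: 347×594/1045 = 197.2421
  North, Non-food: 347×451/1045 = 149.7579
  East, Food: 214×594/1045 = 121.6421
  East, Non-food: 214×451/1045 = 92.3579
  South, Food: 352×594/1045 = 200.0842
  South, Non-food: 352×451/1045 = 151.9158
  West, Food: 132×594/1045 = 75.0316
  West, Non-food: 132×451/1045 = 56.9684
Contributions (O − E)²/E:
  (175 − 197.2421)²/197.2421 = 2.5081
  (172 − 149.7579)²/149.7579 = 3.3034
  (155 − 121.6421)²/121.6421 = 9.1477
  (59 − 92.3579)²/92.3579 = 12.0482
  (220 − 200.0842)²/200.0842 = 1.9824
  (132 − 151.9158)²/151.9158 = 2.6109
  (44 − 75.0316)²/75.0316 = 12.8341
  (88 − 56.9684)²/56.9684 = 16.9034
χ² = 2.5081 + 3.3034 + 9.1477 + 12.0482 + 1.9824 + 2.6109 + 12.8341 + 16.9034 = 61.338

61.338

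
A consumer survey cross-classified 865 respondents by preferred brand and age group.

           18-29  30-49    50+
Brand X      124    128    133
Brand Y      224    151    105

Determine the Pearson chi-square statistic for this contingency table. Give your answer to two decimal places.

23.78

Row totals: 385, 480. Column totals: 348, 279, 238. Grand total N = 865.
Expected counts (row total × column total / N):
  Brand X, 18-29: 385×348/865 = 154.890
  Brand X, 30-49: 385×279/865 = 124.179
  Brand X, 50+: 385×238/865 = 105.931
  Brand Y, 18-29: 480×348/865 = 193.110
  Brand Y, 30-49: 480×279/865 = 154.821
  Brand Y, 50+: 480×238/865 = 132.069
Contributions (O − E)²/E:
  (124 − 154.890)²/154.890 = 6.1604
  (128 − 124.179)²/124.179 = 0.1176
  (133 − 105.931)²/105.931 = 6.9171
  (224 − 193.110)²/193.110 = 4.9412
  (151 − 154.821)²/154.821 = 0.0943
  (105 − 132.069)²/132.069 = 5.5481
χ² = 6.1604 + 0.1176 + 6.9171 + 4.9412 + 0.0943 + 5.5481 = 23.78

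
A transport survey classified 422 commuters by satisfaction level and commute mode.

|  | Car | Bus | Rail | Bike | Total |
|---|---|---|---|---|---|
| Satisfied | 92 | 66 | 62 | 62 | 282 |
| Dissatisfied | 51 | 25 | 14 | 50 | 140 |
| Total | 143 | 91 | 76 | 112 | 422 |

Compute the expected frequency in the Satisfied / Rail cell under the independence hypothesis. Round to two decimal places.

50.79

Row total (Satisfied) = 282; column total (Rail) = 76; grand total N = 422.
Expected count = (row total × column total) / N = 282 × 76 / 422 = 50.79.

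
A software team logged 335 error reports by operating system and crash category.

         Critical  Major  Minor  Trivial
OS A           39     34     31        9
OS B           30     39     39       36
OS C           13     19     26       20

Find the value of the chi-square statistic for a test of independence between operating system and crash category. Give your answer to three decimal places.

20.227

Row totals: 113, 144, 78. Column totals: 82, 92, 96, 65. Grand total N = 335.
Expected counts (row total × column total / N):
  OS A, Critical: 113×82/335 = 27.6597
  OS A, Major: 113×92/335 = 31.0328
  OS A, Minor: 113×96/335 = 32.3821
  OS A, Trivial: 113×65/335 = 21.9254
  OS B, Critical: 144×82/335 = 35.2478
  OS B, Major: 144×92/335 = 39.5463
  OS B, Minor: 144×96/335 = 41.2657
  OS B, Trivial: 144×65/335 = 27.9403
  OS C, Critical: 78×82/335 = 19.0925
  OS C, Major: 78×92/335 = 21.4209
  OS C, Minor: 78×96/335 = 22.3522
  OS C, Trivial: 78×65/335 = 15.1343
Contributions (O − E)²/E:
  (39 − 27.6597)²/27.6597 = 4.6495
  (34 − 31.0328)²/31.0328 = 0.2837
  (31 − 32.3821)²/32.3821 = 0.0590
  (9 − 21.9254)²/21.9254 = 7.6197
  (30 − 35.2478)²/35.2478 = 0.7813
  (39 − 39.5463)²/39.5463 = 0.0075
  (39 − 41.2657)²/41.2657 = 0.1244
  (36 − 27.9403)²/27.9403 = 2.3249
  (13 − 19.0925)²/19.0925 = 1.9441
  (19 − 21.4209)²/21.4209 = 0.2736
  (26 − 22.3522)²/22.3522 = 0.5953
  (20 − 15.1343)²/15.1343 = 1.5643
χ² = 4.6495 + 0.2837 + 0.0590 + 7.6197 + 0.7813 + 0.0075 + 0.1244 + 2.3249 + 1.9441 + 0.2736 + 0.5953 + 1.5643 = 20.227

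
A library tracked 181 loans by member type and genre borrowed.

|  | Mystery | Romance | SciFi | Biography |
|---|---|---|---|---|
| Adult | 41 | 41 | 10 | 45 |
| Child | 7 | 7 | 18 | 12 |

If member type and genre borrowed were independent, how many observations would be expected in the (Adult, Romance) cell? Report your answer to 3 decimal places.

Row total (Adult) = 137; column total (Romance) = 48; grand total N = 181.
Expected count = (row total × column total) / N = 137 × 48 / 181 = 36.331.

36.331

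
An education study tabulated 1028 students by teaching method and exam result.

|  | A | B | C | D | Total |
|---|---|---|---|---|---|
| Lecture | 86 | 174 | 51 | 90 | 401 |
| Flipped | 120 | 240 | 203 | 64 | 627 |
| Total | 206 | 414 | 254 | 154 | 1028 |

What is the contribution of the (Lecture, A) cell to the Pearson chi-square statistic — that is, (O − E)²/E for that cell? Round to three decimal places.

Row total (Lecture) = 401; column total (A) = 206; N = 1028.
Expected count E = 401 × 206 / 1028 = 80.3560.
Contribution = (O − E)²/E = (86 − 80.3560)² / 80.3560 = 0.396.

0.396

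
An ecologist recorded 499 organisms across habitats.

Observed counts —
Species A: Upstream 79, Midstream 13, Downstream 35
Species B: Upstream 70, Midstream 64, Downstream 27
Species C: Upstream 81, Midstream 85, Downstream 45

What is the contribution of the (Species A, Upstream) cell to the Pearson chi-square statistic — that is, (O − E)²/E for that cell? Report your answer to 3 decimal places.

7.153

Row total (Species A) = 127; column total (Upstream) = 230; N = 499.
Expected count E = 127 × 230 / 499 = 58.5371.
Contribution = (O − E)²/E = (79 − 58.5371)² / 58.5371 = 7.153.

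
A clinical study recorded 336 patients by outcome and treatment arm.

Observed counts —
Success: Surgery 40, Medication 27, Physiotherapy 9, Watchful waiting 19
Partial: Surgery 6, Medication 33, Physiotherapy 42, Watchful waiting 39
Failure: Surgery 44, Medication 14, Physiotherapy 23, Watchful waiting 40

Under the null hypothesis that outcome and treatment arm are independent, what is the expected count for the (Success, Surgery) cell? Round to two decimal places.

Row total (Success) = 95; column total (Surgery) = 90; grand total N = 336.
Expected count = (row total × column total) / N = 95 × 90 / 336 = 25.45.

25.45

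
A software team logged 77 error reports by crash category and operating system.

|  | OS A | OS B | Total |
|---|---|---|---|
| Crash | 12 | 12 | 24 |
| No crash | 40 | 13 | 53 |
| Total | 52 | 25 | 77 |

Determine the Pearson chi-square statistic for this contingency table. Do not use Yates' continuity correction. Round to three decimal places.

4.888

Grand total N = 77.
Expected counts (row total × column total / N):
  Crash, OS A: 24×52/77 = 16.2078
  Crash, OS B: 24×25/77 = 7.7922
  No crash, OS A: 53×52/77 = 35.7922
  No crash, OS B: 53×25/77 = 17.2078
Contributions (O − E)²/E:
  (12 − 16.2078)²/16.2078 = 1.0924
  (12 − 7.7922)²/7.7922 = 2.2722
  (40 − 35.7922)²/35.7922 = 0.4947
  (13 − 17.2078)²/17.2078 = 1.0289
χ² = 1.0924 + 2.2722 + 0.4947 + 1.0289 = 4.888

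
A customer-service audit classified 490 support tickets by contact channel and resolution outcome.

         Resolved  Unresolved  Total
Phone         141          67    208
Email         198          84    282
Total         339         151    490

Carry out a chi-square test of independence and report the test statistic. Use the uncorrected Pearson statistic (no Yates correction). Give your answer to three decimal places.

0.330

Grand total N = 490.
Expected counts (row total × column total / N):
  Phone, Resolved: 208×339/490 = 143.9020
  Phone, Unresolved: 208×151/490 = 64.0980
  Email, Resolved: 282×339/490 = 195.0980
  Email, Unresolved: 282×151/490 = 86.9020
Contributions (O − E)²/E:
  (141 − 143.9020)²/143.9020 = 0.0585
  (67 − 64.0980)²/64.0980 = 0.1314
  (198 − 195.0980)²/195.0980 = 0.0432
  (84 − 86.9020)²/86.9020 = 0.0969
χ² = 0.0585 + 0.1314 + 0.0432 + 0.0969 = 0.330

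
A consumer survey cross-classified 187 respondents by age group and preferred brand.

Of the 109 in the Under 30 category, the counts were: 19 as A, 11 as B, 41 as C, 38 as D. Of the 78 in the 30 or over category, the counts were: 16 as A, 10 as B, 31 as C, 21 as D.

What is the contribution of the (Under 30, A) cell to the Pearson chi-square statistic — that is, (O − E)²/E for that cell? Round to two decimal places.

Row total (Under 30) = 109; column total (A) = 35; N = 187.
Expected count E = 109 × 35 / 187 = 20.401.
Contribution = (O − E)²/E = (19 − 20.401)² / 20.401 = 0.10.

0.10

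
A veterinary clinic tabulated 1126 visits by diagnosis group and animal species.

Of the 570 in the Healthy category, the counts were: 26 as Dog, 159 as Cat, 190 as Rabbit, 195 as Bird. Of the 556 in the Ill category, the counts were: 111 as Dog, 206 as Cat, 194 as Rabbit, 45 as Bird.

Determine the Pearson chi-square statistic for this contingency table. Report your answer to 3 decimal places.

152.430

Row totals: 570, 556. Column totals: 137, 365, 384, 240. Grand total N = 1126.
Expected counts (row total × column total / N):
  Healthy, Dog: 570×137/1126 = 69.35169
  Healthy, Cat: 570×365/1126 = 184.76909
  Healthy, Rabbit: 570×384/1126 = 194.38721
  Healthy, Bird: 570×240/1126 = 121.49201
  Ill, Dog: 556×137/1126 = 67.64831
  Ill, Cat: 556×365/1126 = 180.23091
  Ill, Rabbit: 556×384/1126 = 189.61279
  Ill, Bird: 556×240/1126 = 118.50799
Contributions (O − E)²/E:
  (26 − 69.35169)²/69.35169 = 27.0991
  (159 − 184.76909)²/184.76909 = 3.5939
  (190 − 194.38721)²/194.38721 = 0.0990
  (195 − 121.49201)²/121.49201 = 44.4756
  (111 − 67.64831)²/67.64831 = 27.7815
  (206 − 180.23091)²/180.23091 = 3.6844
  (194 − 189.61279)²/189.61279 = 0.1015
  (45 − 118.50799)²/118.50799 = 45.5954
χ² = 27.0991 + 3.5939 + 0.0990 + 44.4756 + 27.7815 + 3.6844 + 0.1015 + 45.5954 = 152.430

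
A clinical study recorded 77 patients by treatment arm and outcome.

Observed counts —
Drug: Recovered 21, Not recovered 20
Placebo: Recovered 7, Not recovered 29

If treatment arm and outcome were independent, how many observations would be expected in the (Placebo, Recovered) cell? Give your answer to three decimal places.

Row total (Placebo) = 36; column total (Recovered) = 28; grand total N = 77.
Expected count = (row total × column total) / N = 36 × 28 / 77 = 13.091.

13.091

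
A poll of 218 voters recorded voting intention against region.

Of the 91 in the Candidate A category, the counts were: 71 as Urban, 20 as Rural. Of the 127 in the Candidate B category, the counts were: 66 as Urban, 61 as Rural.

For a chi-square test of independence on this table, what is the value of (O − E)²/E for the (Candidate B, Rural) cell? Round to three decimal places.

Row total (Candidate B) = 127; column total (Rural) = 81; N = 218.
Expected count E = 127 × 81 / 218 = 47.1881.
Contribution = (O − E)²/E = (61 − 47.1881)² / 47.1881 = 4.043.

4.043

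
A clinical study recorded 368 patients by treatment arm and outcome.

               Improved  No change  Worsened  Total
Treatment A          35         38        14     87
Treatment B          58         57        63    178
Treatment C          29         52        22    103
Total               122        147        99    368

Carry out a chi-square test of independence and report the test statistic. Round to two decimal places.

17.80

Grand total N = 368.
Expected counts (row total × column total / N):
  Treatment A, Improved: 87×122/368 = 28.842
  Treatment A, No change: 87×147/368 = 34.753
  Treatment A, Worsened: 87×99/368 = 23.405
  Treatment B, Improved: 178×122/368 = 59.011
  Treatment B, No change: 178×147/368 = 71.103
  Treatment B, Worsened: 178×99/368 = 47.886
  Treatment C, Improved: 103×122/368 = 34.147
  Treatment C, No change: 103×147/368 = 41.144
  Treatment C, Worsened: 103×99/368 = 27.709
Contributions (O − E)²/E:
  (35 − 28.842)²/28.842 = 1.3148
  (38 − 34.753)²/34.753 = 0.3034
  (14 − 23.405)²/23.405 = 3.7793
  (58 − 59.011)²/59.011 = 0.0173
  (57 − 71.103)²/71.103 = 2.7973
  (63 − 47.886)²/47.886 = 4.7704
  (29 − 34.147)²/34.147 = 0.7758
  (52 − 41.144)²/41.144 = 2.8644
  (22 − 27.709)²/27.709 = 1.1762
χ² = 1.3148 + 0.3034 + 3.7793 + 0.0173 + 2.7973 + 4.7704 + 0.7758 + 2.8644 + 1.1762 = 17.80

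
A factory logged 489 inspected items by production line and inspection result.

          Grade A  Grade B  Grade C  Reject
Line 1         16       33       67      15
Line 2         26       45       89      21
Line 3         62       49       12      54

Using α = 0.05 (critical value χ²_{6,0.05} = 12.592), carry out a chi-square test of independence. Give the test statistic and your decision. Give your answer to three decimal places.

Row totals: 131, 181, 177. Column totals: 104, 127, 168, 90. Grand total N = 489.
Expected counts (row total × column total / N):
  Line 1, Grade A: 131×104/489 = 27.8609
  Line 1, Grade B: 131×127/489 = 34.0225
  Line 1, Grade C: 131×168/489 = 45.0061
  Line 1, Reject: 131×90/489 = 24.1104
  Line 2, Grade A: 181×104/489 = 38.4949
  Line 2, Grade B: 181×127/489 = 47.0082
  Line 2, Grade C: 181×168/489 = 62.1840
  Line 2, Reject: 181×90/489 = 33.3129
  Line 3, Grade A: 177×104/489 = 37.6442
  Line 3, Grade B: 177×127/489 = 45.9693
  Line 3, Grade C: 177×168/489 = 60.8098
  Line 3, Reject: 177×90/489 = 32.5767
Contributions (O − E)²/E:
  (16 − 27.8609)²/27.8609 = 5.0494
  (33 − 34.0225)²/34.0225 = 0.0307
  (67 − 45.0061)²/45.0061 = 10.7481
  (15 − 24.1104)²/24.1104 = 3.4425
  (26 − 38.4949)²/38.4949 = 4.0557
  (45 − 47.0082)²/47.0082 = 0.0858
  (89 − 62.1840)²/62.1840 = 11.5640
  (21 − 33.3129)²/33.3129 = 4.5510
  (62 − 37.6442)²/37.6442 = 15.7582
  (49 − 45.9693)²/45.9693 = 0.1998
  (12 − 60.8098)²/60.8098 = 39.1778
  (54 − 32.5767)²/32.5767 = 14.0885
χ² = 5.0494 + 0.0307 + 10.7481 + 3.4425 + 4.0557 + 0.0858 + 11.5640 + 4.5510 + 15.7582 + 0.1998 + 39.1778 + 14.0885 = 108.752
df = (3−1)(4−1) = 6. Since 108.752 > 12.592, reject the null hypothesis of independence at α = 0.05.

108.752; reject H₀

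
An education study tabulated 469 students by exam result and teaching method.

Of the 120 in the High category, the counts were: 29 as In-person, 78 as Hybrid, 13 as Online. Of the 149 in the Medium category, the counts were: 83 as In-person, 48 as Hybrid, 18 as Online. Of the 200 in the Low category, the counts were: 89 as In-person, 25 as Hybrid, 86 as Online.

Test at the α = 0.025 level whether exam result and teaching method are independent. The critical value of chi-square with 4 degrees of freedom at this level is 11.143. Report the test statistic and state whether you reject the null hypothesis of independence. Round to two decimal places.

Row totals: 120, 149, 200. Column totals: 201, 151, 117. Grand total N = 469.
Expected counts (row total × column total / N):
  High, In-person: 120×201/469 = 51.429
  High, Hybrid: 120×151/469 = 38.635
  High, Online: 120×117/469 = 29.936
  Medium, In-person: 149×201/469 = 63.857
  Medium, Hybrid: 149×151/469 = 47.972
  Medium, Online: 149×117/469 = 37.171
  Low, In-person: 200×201/469 = 85.714
  Low, Hybrid: 200×151/469 = 64.392
  Low, Online: 200×117/469 = 49.893
Contributions (O − E)²/E:
  (29 − 51.429)²/51.429 = 9.7816
  (78 − 38.635)²/38.635 = 40.1088
  (13 − 29.936)²/29.936 = 9.5814
  (83 − 63.857)²/63.857 = 5.7387
  (48 − 47.972)²/47.972 = 0.0000
  (18 − 37.171)²/37.171 = 9.8875
  (89 − 85.714)²/85.714 = 0.1260
  (25 − 64.392)²/64.392 = 24.0982
  (86 − 49.893)²/49.893 = 26.1302
χ² = 9.7816 + 40.1088 + 9.5814 + 5.7387 + 0.0000 + 9.8875 + 0.1260 + 24.0982 + 26.1302 = 125.45
df = (3−1)(3−1) = 4. Since 125.45 > 11.143, reject the null hypothesis of independence at α = 0.025.

125.45; reject H₀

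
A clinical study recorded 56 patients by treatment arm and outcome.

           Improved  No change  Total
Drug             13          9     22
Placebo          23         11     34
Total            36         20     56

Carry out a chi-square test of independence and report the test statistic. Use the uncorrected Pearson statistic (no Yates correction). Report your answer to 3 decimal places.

0.426

Grand total N = 56.
Expected counts (row total × column total / N):
  Drug, Improved: 22×36/56 = 14.1429
  Drug, No change: 22×20/56 = 7.8571
  Placebo, Improved: 34×36/56 = 21.8571
  Placebo, No change: 34×20/56 = 12.1429
Contributions (O − E)²/E:
  (13 − 14.1429)²/14.1429 = 0.0924
  (9 − 7.8571)²/7.8571 = 0.1662
  (23 − 21.8571)²/21.8571 = 0.0598
  (11 − 12.1429)²/12.1429 = 0.1076
χ² = 0.0924 + 0.1662 + 0.0598 + 0.1076 = 0.426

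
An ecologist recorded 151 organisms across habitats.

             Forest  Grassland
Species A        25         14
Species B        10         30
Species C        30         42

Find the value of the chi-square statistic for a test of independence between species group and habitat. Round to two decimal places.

12.42

Row totals: 39, 40, 72. Column totals: 65, 86. Grand total N = 151.
Expected counts (row total × column total / N):
  Species A, Forest: 39×65/151 = 16.788
  Species A, Grassland: 39×86/151 = 22.212
  Species B, Forest: 40×65/151 = 17.219
  Species B, Grassland: 40×86/151 = 22.781
  Species C, Forest: 72×65/151 = 30.993
  Species C, Grassland: 72×86/151 = 41.007
Contributions (O − E)²/E:
  (25 − 16.788)²/16.788 = 4.0170
  (14 − 22.212)²/22.212 = 3.0361
  (10 − 17.219)²/17.219 = 3.0265
  (30 − 22.781)²/22.781 = 2.2876
  (30 − 30.993)²/30.993 = 0.0318
  (42 − 41.007)²/41.007 = 0.0240
χ² = 4.0170 + 3.0361 + 3.0265 + 2.2876 + 0.0318 + 0.0240 = 12.42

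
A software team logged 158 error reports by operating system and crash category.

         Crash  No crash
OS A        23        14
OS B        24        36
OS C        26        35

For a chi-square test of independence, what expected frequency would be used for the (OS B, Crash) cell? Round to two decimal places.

27.72

Row total (OS B) = 60; column total (Crash) = 73; grand total N = 158.
Expected count = (row total × column total) / N = 60 × 73 / 158 = 27.72.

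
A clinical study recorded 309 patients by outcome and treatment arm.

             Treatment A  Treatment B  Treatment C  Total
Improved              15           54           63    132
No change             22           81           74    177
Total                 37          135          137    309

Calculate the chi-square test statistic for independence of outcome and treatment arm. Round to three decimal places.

1.077

Grand total N = 309.
Expected counts (row total × column total / N):
  Improved, Treatment A: 132×37/309 = 15.8058
  Improved, Treatment B: 132×135/309 = 57.6699
  Improved, Treatment C: 132×137/309 = 58.5243
  No change, Treatment A: 177×37/309 = 21.1942
  No change, Treatment B: 177×135/309 = 77.3301
  No change, Treatment C: 177×137/309 = 78.4757
Contributions (O − E)²/E:
  (15 − 15.8058)²/15.8058 = 0.0411
  (54 − 57.6699)²/57.6699 = 0.2335
  (63 − 58.5243)²/58.5243 = 0.3423
  (22 − 21.1942)²/21.1942 = 0.0306
  (81 − 77.3301)²/77.3301 = 0.1742
  (74 − 78.4757)²/78.4757 = 0.2553
χ² = 0.0411 + 0.2335 + 0.3423 + 0.0306 + 0.1742 + 0.2553 = 1.077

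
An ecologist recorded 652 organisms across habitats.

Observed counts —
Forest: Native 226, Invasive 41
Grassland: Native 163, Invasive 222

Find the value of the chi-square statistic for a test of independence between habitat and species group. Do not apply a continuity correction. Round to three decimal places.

Row totals: 267, 385. Column totals: 389, 263. Grand total N = 652.
Expected counts (row total × column total / N):
  Forest, Native: 267×389/652 = 159.2991
  Forest, Invasive: 267×263/652 = 107.7009
  Grassland, Native: 385×389/652 = 229.7009
  Grassland, Invasive: 385×263/652 = 155.2991
Contributions (O − E)²/E:
  (226 − 159.2991)²/159.2991 = 27.9287
  (41 − 107.7009)²/107.7009 = 41.3089
  (163 − 229.7009)²/229.7009 = 19.3687
  (222 − 155.2991)²/155.2991 = 28.6480
χ² = 27.9287 + 41.3089 + 19.3687 + 28.6480 = 117.254

117.254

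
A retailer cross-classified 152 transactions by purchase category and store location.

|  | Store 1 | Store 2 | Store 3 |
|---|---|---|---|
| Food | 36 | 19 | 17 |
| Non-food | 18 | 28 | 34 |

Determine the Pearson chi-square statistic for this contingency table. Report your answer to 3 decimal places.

Row totals: 72, 80. Column totals: 54, 47, 51. Grand total N = 152.
Expected counts (row total × column total / N):
  Food, Store 1: 72×54/152 = 25.5789
  Food, Store 2: 72×47/152 = 22.2632
  Food, Store 3: 72×51/152 = 24.1579
  Non-food, Store 1: 80×54/152 = 28.4211
  Non-food, Store 2: 80×47/152 = 24.7368
  Non-food, Store 3: 80×51/152 = 26.8421
Contributions (O − E)²/E:
  (36 − 25.5789)²/25.5789 = 4.2457
  (19 − 22.2632)²/22.2632 = 0.4783
  (17 − 24.1579)²/24.1579 = 2.1209
  (18 − 28.4211)²/28.4211 = 3.8211
  (28 − 24.7368)²/24.7368 = 0.4305
  (34 − 26.8421)²/26.8421 = 1.9088
χ² = 4.2457 + 0.4783 + 2.1209 + 3.8211 + 0.4305 + 1.9088 = 13.005

13.005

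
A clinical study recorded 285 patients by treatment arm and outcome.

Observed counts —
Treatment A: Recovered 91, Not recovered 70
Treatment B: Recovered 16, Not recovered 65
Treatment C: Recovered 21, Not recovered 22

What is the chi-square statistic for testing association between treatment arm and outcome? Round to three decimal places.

29.762

Row totals: 161, 81, 43. Column totals: 128, 157. Grand total N = 285.
Expected counts (row total × column total / N):
  Treatment A, Recovered: 161×128/285 = 72.30877
  Treatment A, Not recovered: 161×157/285 = 88.69123
  Treatment B, Recovered: 81×128/285 = 36.37895
  Treatment B, Not recovered: 81×157/285 = 44.62105
  Treatment C, Recovered: 43×128/285 = 19.31228
  Treatment C, Not recovered: 43×157/285 = 23.68772
Contributions (O − E)²/E:
  (91 − 72.30877)²/72.30877 = 4.8315
  (70 − 88.69123)²/88.69123 = 3.9391
  (16 − 36.37895)²/36.37895 = 11.4160
  (65 − 44.62105)²/44.62105 = 9.3073
  (21 − 19.31228)²/19.31228 = 0.1475
  (22 − 23.68772)²/23.68772 = 0.1202
χ² = 4.8315 + 3.9391 + 11.4160 + 9.3073 + 0.1475 + 0.1202 = 29.762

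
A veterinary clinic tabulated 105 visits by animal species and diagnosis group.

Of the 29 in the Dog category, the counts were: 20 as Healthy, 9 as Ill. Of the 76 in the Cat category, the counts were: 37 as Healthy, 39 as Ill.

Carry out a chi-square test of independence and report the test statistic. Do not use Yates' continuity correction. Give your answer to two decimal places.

Row totals: 29, 76. Column totals: 57, 48. Grand total N = 105.
Expected counts (row total × column total / N):
  Dog, Healthy: 29×57/105 = 15.743
  Dog, Ill: 29×48/105 = 13.257
  Cat, Healthy: 76×57/105 = 41.257
  Cat, Ill: 76×48/105 = 34.743
Contributions (O − E)²/E:
  (20 − 15.743)²/15.743 = 1.1511
  (9 − 13.257)²/13.257 = 1.3670
  (37 − 41.257)²/41.257 = 0.4392
  (39 − 34.743)²/34.743 = 0.5216
χ² = 1.1511 + 1.3670 + 0.4392 + 0.5216 = 3.48

3.48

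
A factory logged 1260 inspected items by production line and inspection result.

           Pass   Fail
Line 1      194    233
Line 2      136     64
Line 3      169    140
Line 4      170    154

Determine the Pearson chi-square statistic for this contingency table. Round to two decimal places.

28.27

Row totals: 427, 200, 309, 324. Column totals: 669, 591. Grand total N = 1260.
Expected counts (row total × column total / N):
  Line 1, Pass: 427×669/1260 = 226.717
  Line 1, Fail: 427×591/1260 = 200.283
  Line 2, Pass: 200×669/1260 = 106.190
  Line 2, Fail: 200×591/1260 = 93.810
  Line 3, Pass: 309×669/1260 = 164.064
  Line 3, Fail: 309×591/1260 = 144.936
  Line 4, Pass: 324×669/1260 = 172.029
  Line 4, Fail: 324×591/1260 = 151.971
Contributions (O − E)²/E:
  (194 − 226.717)²/226.717 = 4.7213
  (233 − 200.283)²/200.283 = 5.3444
  (136 − 106.190)²/106.190 = 8.3684
  (64 − 93.810)²/93.810 = 9.4727
  (169 − 164.064)²/164.064 = 0.1485
  (140 − 144.936)²/144.936 = 0.1681
  (170 − 172.029)²/172.029 = 0.0239
  (154 − 151.971)²/151.971 = 0.0271
χ² = 4.7213 + 5.3444 + 8.3684 + 9.4727 + 0.1485 + 0.1681 + 0.0239 + 0.0271 = 28.27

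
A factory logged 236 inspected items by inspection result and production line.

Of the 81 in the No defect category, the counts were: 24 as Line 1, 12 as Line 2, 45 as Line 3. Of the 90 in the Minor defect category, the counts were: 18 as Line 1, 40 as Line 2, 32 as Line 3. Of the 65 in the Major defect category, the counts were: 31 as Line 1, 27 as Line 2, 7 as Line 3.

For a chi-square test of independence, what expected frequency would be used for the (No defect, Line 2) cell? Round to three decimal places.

Row total (No defect) = 81; column total (Line 2) = 79; grand total N = 236.
Expected count = (row total × column total) / N = 81 × 79 / 236 = 27.114.

27.114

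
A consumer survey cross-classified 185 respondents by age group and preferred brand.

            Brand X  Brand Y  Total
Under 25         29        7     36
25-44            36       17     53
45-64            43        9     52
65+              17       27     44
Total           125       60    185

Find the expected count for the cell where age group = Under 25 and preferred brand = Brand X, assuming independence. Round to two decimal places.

Row total (Under 25) = 36; column total (Brand X) = 125; grand total N = 185.
Expected count = (row total × column total) / N = 36 × 125 / 185 = 24.32.

24.32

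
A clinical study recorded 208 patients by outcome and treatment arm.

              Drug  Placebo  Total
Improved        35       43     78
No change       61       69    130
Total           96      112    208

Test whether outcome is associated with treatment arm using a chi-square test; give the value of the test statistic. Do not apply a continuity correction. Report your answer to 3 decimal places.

Grand total N = 208.
Expected counts (row total × column total / N):
  Improved, Drug: 78×96/208 = 36.0000
  Improved, Placebo: 78×112/208 = 42.0000
  No change, Drug: 130×96/208 = 60.0000
  No change, Placebo: 130×112/208 = 70.0000
Contributions (O − E)²/E:
  (35 − 36.0000)²/36.0000 = 0.0278
  (43 − 42.0000)²/42.0000 = 0.0238
  (61 − 60.0000)²/60.0000 = 0.0167
  (69 − 70.0000)²/70.0000 = 0.0143
χ² = 0.0278 + 0.0238 + 0.0167 + 0.0143 = 0.083

0.083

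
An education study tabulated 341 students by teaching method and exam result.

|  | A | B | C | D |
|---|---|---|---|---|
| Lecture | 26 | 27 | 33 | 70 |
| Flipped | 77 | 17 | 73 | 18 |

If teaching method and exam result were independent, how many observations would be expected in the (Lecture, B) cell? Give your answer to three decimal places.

Row total (Lecture) = 156; column total (B) = 44; grand total N = 341.
Expected count = (row total × column total) / N = 156 × 44 / 341 = 20.129.

20.129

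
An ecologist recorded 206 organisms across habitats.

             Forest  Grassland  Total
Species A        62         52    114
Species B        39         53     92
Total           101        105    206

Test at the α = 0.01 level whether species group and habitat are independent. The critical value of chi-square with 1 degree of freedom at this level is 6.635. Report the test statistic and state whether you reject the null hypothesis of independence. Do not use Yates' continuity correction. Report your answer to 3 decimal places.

Grand total N = 206.
Expected counts (row total × column total / N):
  Species A, Forest: 114×101/206 = 55.8932
  Species A, Grassland: 114×105/206 = 58.1068
  Species B, Forest: 92×101/206 = 45.1068
  Species B, Grassland: 92×105/206 = 46.8932
Contributions (O − E)²/E:
  (62 − 55.8932)²/55.8932 = 0.6672
  (52 − 58.1068)²/58.1068 = 0.6418
  (39 − 45.1068)²/45.1068 = 0.8268
  (53 − 46.8932)²/46.8932 = 0.7953
χ² = 0.6672 + 0.6418 + 0.8268 + 0.7953 = 2.931
df = (2−1)(2−1) = 1. Since 2.931 < 6.635, fail to reject the null hypothesis of independence at α = 0.01.

2.931; fail to reject H₀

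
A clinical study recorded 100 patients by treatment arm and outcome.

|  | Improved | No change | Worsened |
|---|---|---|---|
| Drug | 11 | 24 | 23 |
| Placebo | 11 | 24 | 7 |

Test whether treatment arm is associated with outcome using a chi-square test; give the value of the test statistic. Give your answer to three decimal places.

Row totals: 58, 42. Column totals: 22, 48, 30. Grand total N = 100.
Expected counts (row total × column total / N):
  Drug, Improved: 58×22/100 = 12.7600
  Drug, No change: 58×48/100 = 27.8400
  Drug, Worsened: 58×30/100 = 17.4000
  Placebo, Improved: 42×22/100 = 9.2400
  Placebo, No change: 42×48/100 = 20.1600
  Placebo, Worsened: 42×30/100 = 12.6000
Contributions (O − E)²/E:
  (11 − 12.7600)²/12.7600 = 0.2428
  (24 − 27.8400)²/27.8400 = 0.5297
  (23 − 17.4000)²/17.4000 = 1.8023
  (11 − 9.2400)²/9.2400 = 0.3352
  (24 − 20.1600)²/20.1600 = 0.7314
  (7 − 12.6000)²/12.6000 = 2.4889
χ² = 0.2428 + 0.5297 + 1.8023 + 0.3352 + 0.7314 + 2.4889 = 6.130

6.130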